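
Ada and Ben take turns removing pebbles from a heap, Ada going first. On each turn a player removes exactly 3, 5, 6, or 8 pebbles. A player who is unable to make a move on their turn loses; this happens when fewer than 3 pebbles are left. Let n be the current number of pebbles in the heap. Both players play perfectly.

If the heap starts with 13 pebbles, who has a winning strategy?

Ben wins.

Work bottom-up. With no move the player to move loses. Otherwise the position is W if at least one move leads to an L position for the opponent, and L if every move leads to a W.
n=0: no move → L
n=1: no move → L
n=2: no move → L
n=3: reaches L-position 0 → W
n=4: reaches L-position 1 → W
n=5: reaches L-position 2 → W
n=6: reaches L-position 1 → W
n=7: reaches L-position 2 → W
n=8: reaches L-position 2 → W
n=9: reaches L-position 1 → W
n=10: reaches L-position 2 → W
n=11: only reaches 8(W), 6(W), 5(W), 3(W), all W → L
n=12: only reaches 9(W), 7(W), 6(W), 4(W), all W → L
n=13: only reaches 10(W), 8(W), 7(W), 5(W), all W → L
The starting position 13 is L: whatever Ada does, the opponent receives a W position.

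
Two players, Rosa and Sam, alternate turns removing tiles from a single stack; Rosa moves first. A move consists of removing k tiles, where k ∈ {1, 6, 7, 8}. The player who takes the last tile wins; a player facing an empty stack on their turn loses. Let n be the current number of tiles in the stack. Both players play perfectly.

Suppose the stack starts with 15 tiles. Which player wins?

Sam wins.

Use the standard recursion: the mover loses at a terminal position; elsewhere, the mover wins exactly when some move hands the opponent an L position.
n=0: no move → L
n=1: can move to 0, which is L ⇒ W
n=2: the only move is to 1(W), a W ⇒ L
n=3: can move to 2, which is L ⇒ W
n=4: the only move is to 3(W), a W ⇒ L
n=5: can move to 4, which is L ⇒ W
n=6: can move to 0, which is L ⇒ W
n=7: can move to 0, which is L ⇒ W
n=8: can move to 2, which is L ⇒ W
n=9: can move to 2, which is L ⇒ W
n=10: can move to 4, which is L ⇒ W
n=11: can move to 4, which is L ⇒ W
n=12: can move to 4, which is L ⇒ W
n=13: moves to 12(W), 7(W), 6(W), 5(W); every one is W ⇒ L
n=14: can move to 13, which is L ⇒ W
n=15: moves to 14(W), 9(W), 8(W), 7(W); every one is W ⇒ L
The starting position 15 is L: whatever Rosa does, the opponent receives a W position.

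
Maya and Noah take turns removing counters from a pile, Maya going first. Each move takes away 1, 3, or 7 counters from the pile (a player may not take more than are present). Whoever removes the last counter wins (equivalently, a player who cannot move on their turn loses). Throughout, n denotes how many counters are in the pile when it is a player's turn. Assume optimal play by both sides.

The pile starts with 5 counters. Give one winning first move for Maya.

Label each position W (a win for the player to move) or L (a loss). A position with no legal move is L; any other position is W exactly when some move reaches an L, and L when every move reaches a W.
n=0: no move → L
n=1: W (go to 0, an L position)
n=2: L (sole option 1(W) is W)
n=3: W (go to 2, an L position)
n=4: L (options 3(W), 1(W) are all W)
n=5: W (go to 4, an L position)
From 5, the L positions reachable in one move are: 4, 2. Any move reaching one of these is winning.

Remove 1, leaving 4.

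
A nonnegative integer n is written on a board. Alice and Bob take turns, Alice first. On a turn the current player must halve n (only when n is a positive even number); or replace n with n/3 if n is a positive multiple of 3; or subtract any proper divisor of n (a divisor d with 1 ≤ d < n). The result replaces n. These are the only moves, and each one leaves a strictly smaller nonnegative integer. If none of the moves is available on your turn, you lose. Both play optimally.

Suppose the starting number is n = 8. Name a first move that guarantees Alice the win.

Move to 4.

Use the standard recursion: the mover loses at a terminal position; elsewhere, the mover wins exactly when some move hands the opponent an L position.
n=0: no move → L
n=1: no move → L
n=2: W (go to 1, an L position)
n=3: W (go to 1, an L position)
n=4: L (options 2(W), 3(W) are all W)
n=5: W (go to 4, an L position)
n=6: W (go to 4, an L position)
n=7: L (sole option 6(W) is W)
n=8: W (go to 4, an L position)
From 8, the L positions reachable in one move are: 4, 7. Any move reaching one of these is winning.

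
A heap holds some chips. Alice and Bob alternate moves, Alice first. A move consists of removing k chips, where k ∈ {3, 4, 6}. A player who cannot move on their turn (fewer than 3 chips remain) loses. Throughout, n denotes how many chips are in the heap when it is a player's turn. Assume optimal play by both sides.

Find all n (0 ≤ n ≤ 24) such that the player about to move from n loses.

Label each position W (a win for the player to move) or L (a loss). A position with no legal move is L; any other position is W exactly when some move reaches an L, and L when every move reaches a W.
n=0: no move → L
n=1: no move → L
n=2: no move → L
n=3: W (go to 0, an L position)
n=4: W (go to 1, an L position)
n=5: W (go to 2, an L position)
n=6: W (go to 2, an L position)
n=7: W (go to 1, an L position)
n=8: W (go to 2, an L position)
n=9: L (options 6(W), 5(W), 3(W) are all W)
n=10: L (options 7(W), 6(W), 4(W) are all W)
n=11: L (options 8(W), 7(W), 5(W) are all W)
n=12: W (go to 9, an L position)
n=13: W (go to 10, an L position)
n=14: W (go to 11, an L position)
n=15: W (go to 11, an L position)
n=16: W (go to 10, an L position)
n=17: W (go to 11, an L position)
n=18: L (options 15(W), 14(W), 12(W) are all W)
n=19: L (options 16(W), 15(W), 13(W) are all W)
n=20: L (options 17(W), 16(W), 14(W) are all W)
n=21: W (go to 18, an L position)
n=22: W (go to 19, an L position)
n=23: W (go to 20, an L position)
n=24: W (go to 20, an L position)
The losing starting values of n are exactly the entries labelled L in this table (9 of them).

0, 1, 2, 9, 10, 11, 18, 19, 20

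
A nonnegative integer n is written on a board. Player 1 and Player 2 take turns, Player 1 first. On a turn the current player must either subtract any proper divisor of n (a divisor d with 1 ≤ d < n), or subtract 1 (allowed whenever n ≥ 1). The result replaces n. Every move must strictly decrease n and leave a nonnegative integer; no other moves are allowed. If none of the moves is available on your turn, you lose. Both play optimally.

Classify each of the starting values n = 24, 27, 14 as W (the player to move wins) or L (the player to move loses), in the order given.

24: W, 27: L, 14: W

Build the W/L table. Terminal = L. A non-terminal position is W if it has a move to some L; otherwise it is L.
n=0: no move → L
n=1: →0(L), so W
n=2: →1(W) only, which is W, so L
n=3: →2(L), so W
n=4: →2(L), so W
n=5: →4(W) only, which is W, so L
n=6: →5(L), so W
n=7: →6(W) only, which is W, so L
n=8: →7(L), so W
n=9: →6(W), 8(W) — all W, so L
n=10: →5(L), so W
n=11: →10(W) only, which is W, so L
n=12: →9(L), so W
n=13: →12(W) only, which is W, so L
n=14: →7(L), so W
n=15: →10(W), 12(W), 14(W) — all W, so L
n=16: →15(L), so W
n=17: →16(W) only, which is W, so L
n=18: →9(L), so W
n=19: →18(W) only, which is W, so L
n=20: →15(L), so W
n=21: →14(W), 18(W), 20(W) — all W, so L
n=22: →11(L), so W
n=23: →22(W) only, which is W, so L
n=24: →21(L), so W
n=25: →20(W), 24(W) — all W, so L
n=26: →13(L), so W
n=27: →18(W), 24(W), 26(W) — all W, so L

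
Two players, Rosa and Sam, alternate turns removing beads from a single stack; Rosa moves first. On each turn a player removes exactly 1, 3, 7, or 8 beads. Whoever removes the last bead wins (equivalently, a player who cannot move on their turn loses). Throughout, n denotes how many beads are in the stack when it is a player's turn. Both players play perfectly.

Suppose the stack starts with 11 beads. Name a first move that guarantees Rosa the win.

Remove 7, leaving 4.

Work bottom-up. With no move the player to move loses. Otherwise the position is W if at least one move leads to an L position for the opponent, and L if every move leads to a W.
n=0: no move → L
n=1: can move to 0, which is L ⇒ W
n=2: the only move is to 1(W), a W ⇒ L
n=3: can move to 2, which is L ⇒ W
n=4: moves to 3(W), 1(W); every one is W ⇒ L
n=5: can move to 4, which is L ⇒ W
n=6: moves to 5(W), 3(W); every one is W ⇒ L
n=7: can move to 6, which is L ⇒ W
n=8: can move to 0, which is L ⇒ W
n=9: can move to 6, which is L ⇒ W
n=10: can move to 2, which is L ⇒ W
n=11: can move to 4, which is L ⇒ W
From 11, the L positions reachable in one move are: 4.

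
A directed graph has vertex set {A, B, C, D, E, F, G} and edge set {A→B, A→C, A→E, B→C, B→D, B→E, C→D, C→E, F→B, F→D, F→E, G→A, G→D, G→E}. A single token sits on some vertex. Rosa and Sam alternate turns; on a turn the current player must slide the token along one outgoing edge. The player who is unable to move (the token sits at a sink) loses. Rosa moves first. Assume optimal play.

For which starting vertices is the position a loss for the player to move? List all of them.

D, E

Classify positions by backward induction: terminal positions (no move available) are L. From any other position, the mover wins iff some move reaches an L.
Every edge goes from a vertex to one that appears earlier in the order E, D, C, B, F, A, G, so processing vertices in that order labels each vertex after all of its successors.
E: no outgoing edge → L
D: no outgoing edge → L
C: can move to D, which is L ⇒ W
B: can move to D, which is L ⇒ W
F: can move to D, which is L ⇒ W
A: can move to E, which is L ⇒ W
G: can move to D, which is L ⇒ W
The losing starting vertices are exactly the entries labelled L in this table (2 of them).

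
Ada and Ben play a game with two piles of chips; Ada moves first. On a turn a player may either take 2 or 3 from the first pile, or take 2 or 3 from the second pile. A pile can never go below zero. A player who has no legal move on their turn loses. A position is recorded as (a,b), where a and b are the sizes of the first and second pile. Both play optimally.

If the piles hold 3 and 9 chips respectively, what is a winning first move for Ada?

Compute win/loss labels from the base case upward. A position with no move is L. Any other position is W if it can reach an L in one move, else L.
No move ever increases a pile, so every position that can arise here has a ≤ 3 and b ≤ 9; it is enough to label the cells with 0 ≤ a ≤ 3 and 0 ≤ b ≤ 9.
Every move lowers a or b (never raises either), so fill the grid row by row in increasing a, and left to right within a row: each cell's successors are then already labelled.
      b=0  b=1  b=2  b=3  b=4  b=5  b=6  b=7  b=8  b=9
a=0:    L    L    W    W    W    L    L    W    W    W
a=1:    L    L    W    W    W    L    L    W    W    W
a=2:    W    W    L    L    W    W    W    L    L    W
a=3:    W    W    L    L    W    W    W    L    L    W
Cells with no legal move (terminal, hence L): (0,0), (0,1), (1,0), (1,1).
The remaining L cells, each justified by listing all of its moves:
(0,5): only reaches (0,3)(W), (0,2)(W), all W → L
(0,6): only reaches (0,4)(W), (0,3)(W), all W → L
(1,5): only reaches (1,3)(W), (1,2)(W), all W → L
(1,6): only reaches (1,4)(W), (1,3)(W), all W → L
(2,2): only reaches (0,2)(W), (2,0)(W), all W → L
(2,3): only reaches (0,3)(W), (2,1)(W), (2,0)(W), all W → L
(2,7): only reaches (0,7)(W), (2,5)(W), (2,4)(W), all W → L
(2,8): only reaches (0,8)(W), (2,6)(W), (2,5)(W), all W → L
(3,2): only reaches (1,2)(W), (0,2)(W), (3,0)(W), all W → L
(3,3): only reaches (1,3)(W), (0,3)(W), (3,1)(W), (3,0)(W), all W → L
(3,7): only reaches (1,7)(W), (0,7)(W), (3,5)(W), (3,4)(W), all W → L
(3,8): only reaches (1,8)(W), (0,8)(W), (3,6)(W), (3,5)(W), all W → L
Every other cell has at least one move into one of the L cells above, so it is W.
From (3,9), the L positions reachable in one move are: (3,7).

Move to (3,7).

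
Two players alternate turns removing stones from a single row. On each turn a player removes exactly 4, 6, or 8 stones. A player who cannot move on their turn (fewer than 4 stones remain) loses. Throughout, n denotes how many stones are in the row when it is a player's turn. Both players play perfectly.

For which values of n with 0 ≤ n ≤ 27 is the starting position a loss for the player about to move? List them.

0, 1, 2, 3, 12, 13, 14, 15, 24, 25, 26, 27

Work bottom-up. With no move the player to move loses. Otherwise the position is W if at least one move leads to an L position for the opponent, and L if every move leads to a W.
n=0: no move → L
n=1: no move → L
n=2: no move → L
n=3: no move → L
n=4: can move to 0, which is L ⇒ W
n=5: can move to 1, which is L ⇒ W
n=6: can move to 2, which is L ⇒ W
n=7: can move to 3, which is L ⇒ W
n=8: can move to 2, which is L ⇒ W
n=9: can move to 3, which is L ⇒ W
n=10: can move to 2, which is L ⇒ W
n=11: can move to 3, which is L ⇒ W
n=12: moves to 8(W), 6(W), 4(W); every one is W ⇒ L
n=13: moves to 9(W), 7(W), 5(W); every one is W ⇒ L
n=14: moves to 10(W), 8(W), 6(W); every one is W ⇒ L
n=15: moves to 11(W), 9(W), 7(W); every one is W ⇒ L
n=16: can move to 12, which is L ⇒ W
n=17: can move to 13, which is L ⇒ W
n=18: can move to 14, which is L ⇒ W
n=19: can move to 15, which is L ⇒ W
n=20: can move to 14, which is L ⇒ W
n=21: can move to 15, which is L ⇒ W
n=22: can move to 14, which is L ⇒ W
n=23: can move to 15, which is L ⇒ W
n=24: moves to 20(W), 18(W), 16(W); every one is W ⇒ L
n=25: moves to 21(W), 19(W), 17(W); every one is W ⇒ L
n=26: moves to 22(W), 20(W), 18(W); every one is W ⇒ L
n=27: moves to 23(W), 21(W), 19(W); every one is W ⇒ L
The losing starting values of n are exactly the entries labelled L in this table (12 of them).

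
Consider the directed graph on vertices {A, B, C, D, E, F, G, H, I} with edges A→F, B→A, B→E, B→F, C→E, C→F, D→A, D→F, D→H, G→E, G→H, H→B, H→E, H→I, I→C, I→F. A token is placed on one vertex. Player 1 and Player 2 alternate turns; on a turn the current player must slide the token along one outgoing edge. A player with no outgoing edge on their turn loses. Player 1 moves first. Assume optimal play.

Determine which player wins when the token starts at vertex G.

Player 1 wins.

Build the W/L table. Terminal = L. A non-terminal position is W if it has a move to some L; otherwise it is L.
Every edge goes from a vertex to one that appears earlier in the order F, E, A, B, C, I, H, G, D, so processing vertices in that order labels each vertex after all of its successors.
F: no outgoing edge → L
E: no outgoing edge → L
A: →F(L), so W
B: →E(L), so W
C: →E(L), so W
I: →F(L), so W
H: →E(L), so W
G: →E(L), so W
D: →F(L), so W
From G Player 1 can move to E, reaching an L position.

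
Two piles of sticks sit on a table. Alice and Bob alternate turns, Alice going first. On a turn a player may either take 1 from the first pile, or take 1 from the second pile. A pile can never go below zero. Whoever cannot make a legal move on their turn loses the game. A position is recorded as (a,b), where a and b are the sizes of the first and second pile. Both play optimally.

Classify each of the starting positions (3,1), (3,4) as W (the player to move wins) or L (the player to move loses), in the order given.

Classify positions by backward induction: terminal positions (no move available) are L. From any other position, the mover wins iff some move reaches an L.
No move ever increases a pile, so every position that can arise here has a ≤ 3 and b ≤ 4; it is enough to label the cells with 0 ≤ a ≤ 3 and 0 ≤ b ≤ 4.
Every move lowers a or b (never raises either), so fill the grid row by row in increasing a, and left to right within a row: each cell's successors are then already labelled.
      b=0  b=1  b=2  b=3  b=4
a=0:    L    W    L    W    L
a=1:    W    L    W    L    W
a=2:    L    W    L    W    L
a=3:    W    L    W    L    W
Cells with no legal move (terminal, hence L): (0,0).
The remaining L cells, each justified by listing all of its moves:
(0,2): →(0,1)(W) only, which is W, so L
(0,4): →(0,3)(W) only, which is W, so L
(1,1): →(0,1)(W), (1,0)(W) — all W, so L
(1,3): →(0,3)(W), (1,2)(W) — all W, so L
(2,0): →(1,0)(W) only, which is W, so L
(2,2): →(1,2)(W), (2,1)(W) — all W, so L
(2,4): →(1,4)(W), (2,3)(W) — all W, so L
(3,1): →(2,1)(W), (3,0)(W) — all W, so L
(3,3): →(2,3)(W), (3,2)(W) — all W, so L
Every other cell has at least one move into one of the L cells above, so it is W.
(3,1): one of the L cells justified above, so L
(3,4): the move to (2,4) reaches an L cell, so W

(3,1): L, (3,4): W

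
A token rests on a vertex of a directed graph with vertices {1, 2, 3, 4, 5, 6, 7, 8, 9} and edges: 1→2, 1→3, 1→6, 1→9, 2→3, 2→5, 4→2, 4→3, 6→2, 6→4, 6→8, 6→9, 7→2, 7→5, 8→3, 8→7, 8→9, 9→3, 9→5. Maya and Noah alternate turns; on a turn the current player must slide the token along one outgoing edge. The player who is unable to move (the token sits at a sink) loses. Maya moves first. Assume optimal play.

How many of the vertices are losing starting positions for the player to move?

3

Label each position W (a win for the player to move) or L (a loss). A position with no legal move is L; any other position is W exactly when some move reaches an L, and L when every move reaches a W.
Every edge goes from a vertex to one that appears earlier in the order 3, 5, 2, 9, 7, 4, 8, 6, 1, so processing vertices in that order labels each vertex after all of its successors.
3: no outgoing edge → L
5: no outgoing edge → L
2: can move to 5, which is L ⇒ W
9: can move to 5, which is L ⇒ W
7: can move to 5, which is L ⇒ W
4: can move to 3, which is L ⇒ W
8: can move to 3, which is L ⇒ W
6: moves to 8(W), 4(W), 9(W), 2(W); every one is W ⇒ L
1: can move to 6, which is L ⇒ W
The L vertices are 3, 5, 6; that is 3 in all.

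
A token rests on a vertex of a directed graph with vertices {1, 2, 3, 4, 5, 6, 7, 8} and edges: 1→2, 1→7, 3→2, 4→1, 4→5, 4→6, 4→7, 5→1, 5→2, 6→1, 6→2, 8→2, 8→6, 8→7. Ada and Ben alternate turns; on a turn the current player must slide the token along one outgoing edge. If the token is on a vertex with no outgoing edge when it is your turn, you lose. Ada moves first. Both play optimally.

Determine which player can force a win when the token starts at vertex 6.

Work bottom-up. With no move the player to move loses. Otherwise the position is W if at least one move leads to an L position for the opponent, and L if every move leads to a W.
Every edge goes from a vertex to one that appears earlier in the order 2, 7, 1, 6, 8, 5, 3, 4, so processing vertices in that order labels each vertex after all of its successors.
2: no outgoing edge → L
7: no outgoing edge → L
1: can move to 7, which is L ⇒ W
6: can move to 2, which is L ⇒ W
8: can move to 7, which is L ⇒ W
5: can move to 2, which is L ⇒ W
3: can move to 2, which is L ⇒ W
4: can move to 7, which is L ⇒ W
From 6 Ada can move to 2, reaching an L position.

Ada wins.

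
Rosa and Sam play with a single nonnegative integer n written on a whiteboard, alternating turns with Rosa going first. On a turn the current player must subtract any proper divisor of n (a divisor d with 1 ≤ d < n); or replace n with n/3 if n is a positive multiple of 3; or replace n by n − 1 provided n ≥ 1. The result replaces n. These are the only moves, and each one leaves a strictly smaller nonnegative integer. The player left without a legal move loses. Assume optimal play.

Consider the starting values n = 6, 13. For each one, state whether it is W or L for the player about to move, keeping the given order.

6: W, 13: L

Label each position W (a win for the player to move) or L (a loss). A position with no legal move is L; any other position is W exactly when some move reaches an L, and L when every move reaches a W.
n=0: no move → L
n=1: W (go to 0, an L position)
n=2: L (sole option 1(W) is W)
n=3: W (go to 2, an L position)
n=4: W (go to 2, an L position)
n=5: L (sole option 4(W) is W)
n=6: W (go to 2, an L position)
n=7: L (sole option 6(W) is W)
n=8: W (go to 7, an L position)
n=9: L (options 3(W), 6(W), 8(W) are all W)
n=10: W (go to 5, an L position)
n=11: L (sole option 10(W) is W)
n=12: W (go to 9, an L position)
n=13: L (sole option 12(W) is W)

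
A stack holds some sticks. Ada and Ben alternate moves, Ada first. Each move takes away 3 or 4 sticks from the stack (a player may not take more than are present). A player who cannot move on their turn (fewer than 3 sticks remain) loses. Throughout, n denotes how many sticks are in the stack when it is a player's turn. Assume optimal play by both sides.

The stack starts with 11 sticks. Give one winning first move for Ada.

Classify positions by backward induction: terminal positions (no move available) are L. From any other position, the mover wins iff some move reaches an L.
n=0: no move → L
n=1: no move → L
n=2: no move → L
n=3: →0(L), so W
n=4: →1(L), so W
n=5: →2(L), so W
n=6: →2(L), so W
n=7: →4(W), 3(W) — all W, so L
n=8: →5(W), 4(W) — all W, so L
n=9: →6(W), 5(W) — all W, so L
n=10: →7(L), so W
n=11: →8(L), so W
From 11, the L positions reachable in one move are: 8, 7. Any move reaching one of these is winning.

Remove 3, leaving 8.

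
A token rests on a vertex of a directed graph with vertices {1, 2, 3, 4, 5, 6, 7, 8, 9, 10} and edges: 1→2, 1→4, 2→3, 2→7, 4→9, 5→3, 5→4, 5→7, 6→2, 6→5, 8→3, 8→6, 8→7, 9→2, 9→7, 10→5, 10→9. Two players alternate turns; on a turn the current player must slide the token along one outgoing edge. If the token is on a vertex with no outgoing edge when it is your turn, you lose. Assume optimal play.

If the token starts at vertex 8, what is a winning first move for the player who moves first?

Use the standard recursion: the mover loses at a terminal position; elsewhere, the mover wins exactly when some move hands the opponent an L position.
Every edge goes from a vertex to one that appears earlier in the order 3, 7, 2, 9, 4, 5, 10, 6, 1, 8, so processing vertices in that order labels each vertex after all of its successors.
3: no outgoing edge → L
7: no outgoing edge → L
2: W (go to 7, an L position)
9: W (go to 7, an L position)
4: L (sole option 9(W) is W)
5: W (go to 4, an L position)
10: L (options 5(W), 9(W) are all W)
6: L (options 5(W), 2(W) are all W)
1: W (go to 4, an L position)
8: W (go to 6, an L position)
From 8, the L positions reachable in one move are: 6, 7, 3. Any move reaching one of these is winning.

Move to 6.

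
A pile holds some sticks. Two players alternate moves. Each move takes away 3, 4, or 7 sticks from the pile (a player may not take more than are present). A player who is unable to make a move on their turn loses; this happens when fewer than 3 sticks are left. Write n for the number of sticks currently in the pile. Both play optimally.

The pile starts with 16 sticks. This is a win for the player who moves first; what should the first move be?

Build the W/L table. Terminal = L. A non-terminal position is W if it has a move to some L; otherwise it is L.
n=0: no move → L
n=1: no move → L
n=2: no move → L
n=3: →0(L), so W
n=4: →1(L), so W
n=5: →2(L), so W
n=6: →2(L), so W
n=7: →0(L), so W
n=8: →1(L), so W
n=9: →2(L), so W
n=10: →7(W), 6(W), 3(W) — all W, so L
n=11: →8(W), 7(W), 4(W) — all W, so L
n=12: →9(W), 8(W), 5(W) — all W, so L
n=13: →10(L), so W
n=14: →11(L), so W
n=15: →12(L), so W
n=16: →12(L), so W
From 16, the L positions reachable in one move are: 12.

Remove 4, leaving 12.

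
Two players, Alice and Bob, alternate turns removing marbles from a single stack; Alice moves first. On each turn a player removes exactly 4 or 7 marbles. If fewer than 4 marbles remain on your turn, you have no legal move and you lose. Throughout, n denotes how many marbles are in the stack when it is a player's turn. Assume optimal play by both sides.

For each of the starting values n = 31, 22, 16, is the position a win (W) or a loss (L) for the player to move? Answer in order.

Label each position W (a win for the player to move) or L (a loss). A position with no legal move is L; any other position is W exactly when some move reaches an L, and L when every move reaches a W.
n=0: no move → L
n=1: no move → L
n=2: no move → L
n=3: no move → L
n=4: can move to 0, which is L ⇒ W
n=5: can move to 1, which is L ⇒ W
n=6: can move to 2, which is L ⇒ W
n=7: can move to 3, which is L ⇒ W
n=8: can move to 1, which is L ⇒ W
n=9: can move to 2, which is L ⇒ W
n=10: can move to 3, which is L ⇒ W
n=11: moves to 7(W), 4(W); every one is W ⇒ L
n=12: moves to 8(W), 5(W); every one is W ⇒ L
n=13: moves to 9(W), 6(W); every one is W ⇒ L
n=14: moves to 10(W), 7(W); every one is W ⇒ L
n=15: can move to 11, which is L ⇒ W
n=16: can move to 12, which is L ⇒ W
n=17: can move to 13, which is L ⇒ W
n=18: can move to 14, which is L ⇒ W
n=19: can move to 12, which is L ⇒ W
n=20: can move to 13, which is L ⇒ W
n=21: can move to 14, which is L ⇒ W
n=22: moves to 18(W), 15(W); every one is W ⇒ L
n=23: moves to 19(W), 16(W); every one is W ⇒ L
n=24: moves to 20(W), 17(W); every one is W ⇒ L
n=25: moves to 21(W), 18(W); every one is W ⇒ L
n=26: can move to 22, which is L ⇒ W
n=27: can move to 23, which is L ⇒ W
n=28: can move to 24, which is L ⇒ W
n=29: can move to 25, which is L ⇒ W
n=30: can move to 23, which is L ⇒ W
n=31: can move to 24, which is L ⇒ W

31: W, 22: L, 16: W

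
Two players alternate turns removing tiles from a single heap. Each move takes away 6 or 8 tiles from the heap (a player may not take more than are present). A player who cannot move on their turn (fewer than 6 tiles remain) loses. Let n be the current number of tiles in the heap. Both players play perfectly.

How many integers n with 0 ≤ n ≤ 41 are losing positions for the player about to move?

18

Classify positions by backward induction: terminal positions (no move available) are L. From any other position, the mover wins iff some move reaches an L.
n=0: no move → L
n=1: no move → L
n=2: no move → L
n=3: no move → L
n=4: no move → L
n=5: no move → L
n=6: →0(L), so W
n=7: →1(L), so W
n=8: →2(L), so W
n=9: →3(L), so W
n=10: →4(L), so W
n=11: →5(L), so W
n=12: →4(L), so W
n=13: →5(L), so W
n=14: →8(W), 6(W) — all W, so L
n=15: →9(W), 7(W) — all W, so L
n=16: →10(W), 8(W) — all W, so L
n=17: →11(W), 9(W) — all W, so L
n=18: →12(W), 10(W) — all W, so L
n=19: →13(W), 11(W) — all W, so L
n=20: →14(L), so W
n=21: →15(L), so W
n=22: →16(L), so W
n=23: →17(L), so W
n=24: →18(L), so W
n=25: →19(L), so W
n=26: →18(L), so W
n=27: →19(L), so W
n=28: →22(W), 20(W) — all W, so L
n=29: →23(W), 21(W) — all W, so L
n=30: →24(W), 22(W) — all W, so L
n=31: →25(W), 23(W) — all W, so L
n=32: →26(W), 24(W) — all W, so L
n=33: →27(W), 25(W) — all W, so L
n=34: →28(L), so W
n=35: →29(L), so W
n=36: →30(L), so W
n=37: →31(L), so W
n=38: →32(L), so W
n=39: →33(L), so W
n=40: →32(L), so W
n=41: →33(L), so W
L entries with 0 ≤ n ≤ 41: n = 0, 1, 2, 3, 4, 5, 14, 15, 16, 17, 18, 19, 28, 29, 30, 31, 32, 33; that makes 18.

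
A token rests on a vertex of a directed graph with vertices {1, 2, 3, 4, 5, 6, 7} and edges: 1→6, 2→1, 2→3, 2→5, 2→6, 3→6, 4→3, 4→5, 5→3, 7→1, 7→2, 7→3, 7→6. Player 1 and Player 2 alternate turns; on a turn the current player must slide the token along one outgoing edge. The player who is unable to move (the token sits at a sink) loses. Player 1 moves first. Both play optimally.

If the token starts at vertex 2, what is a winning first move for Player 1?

Move to 5.

Use the standard recursion: the mover loses at a terminal position; elsewhere, the mover wins exactly when some move hands the opponent an L position.
Every edge goes from a vertex to one that appears earlier in the order 6, 1, 3, 5, 2, 7, 4, so processing vertices in that order labels each vertex after all of its successors.
6: no outgoing edge → L
1: can move to 6, which is L ⇒ W
3: can move to 6, which is L ⇒ W
5: the only move is to 3(W), a W ⇒ L
2: can move to 5, which is L ⇒ W
7: can move to 6, which is L ⇒ W
4: can move to 5, which is L ⇒ W
From 2, the L positions reachable in one move are: 5, 6. Any move reaching one of these is winning.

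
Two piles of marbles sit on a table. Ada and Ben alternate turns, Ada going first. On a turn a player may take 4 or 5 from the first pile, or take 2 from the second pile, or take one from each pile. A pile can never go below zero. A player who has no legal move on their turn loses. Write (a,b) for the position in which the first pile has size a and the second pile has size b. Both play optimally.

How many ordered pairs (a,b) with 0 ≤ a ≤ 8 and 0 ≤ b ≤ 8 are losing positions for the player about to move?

Work bottom-up. With no move the player to move loses. Otherwise the position is W if at least one move leads to an L position for the opponent, and L if every move leads to a W.
Every move lowers a or b (never raises either), so fill the grid row by row in increasing a, and left to right within a row: each cell's successors are then already labelled.
      b=0  b=1  b=2  b=3  b=4  b=5  b=6  b=7  b=8
a=0:    L    L    W    W    L    L    W    W    L
a=1:    L    W    W    L    L    W    W    L    L
a=2:    L    W    W    L    W    W    L    L    W
a=3:    L    W    W    L    W    W    L    W    W
a=4:    W    W    L    L    W    W    L    W    W
a=5:    W    W    L    W    W    W    L    W    W
a=6:    W    L    L    W    W    L    W    W    W
a=7:    W    L    W    W    L    L    W    W    L
a=8:    W    L    W    W    L    W    W    L    L
Cells with no legal move (terminal, hence L): (0,0), (0,1), (1,0), (2,0), (3,0).
The remaining L cells, each justified by listing all of its moves:
(0,4): →(0,2)(W) only, which is W, so L
(0,5): →(0,3)(W) only, which is W, so L
(0,8): →(0,6)(W) only, which is W, so L
(1,3): →(1,1)(W), (0,2)(W) — all W, so L
(1,4): →(1,2)(W), (0,3)(W) — all W, so L
(1,7): →(1,5)(W), (0,6)(W) — all W, so L
(1,8): →(1,6)(W), (0,7)(W) — all W, so L
(2,3): →(2,1)(W), (1,2)(W) — all W, so L
(2,6): →(2,4)(W), (1,5)(W) — all W, so L
(2,7): →(2,5)(W), (1,6)(W) — all W, so L
(3,3): →(3,1)(W), (2,2)(W) — all W, so L
(3,6): →(3,4)(W), (2,5)(W) — all W, so L
(4,2): →(0,2)(W), (4,0)(W), (3,1)(W) — all W, so L
(4,3): →(0,3)(W), (4,1)(W), (3,2)(W) — all W, so L
(4,6): →(0,6)(W), (4,4)(W), (3,5)(W) — all W, so L
(5,2): →(1,2)(W), (0,2)(W), (5,0)(W), (4,1)(W) — all W, so L
(5,6): →(1,6)(W), (0,6)(W), (5,4)(W), (4,5)(W) — all W, so L
(6,1): →(2,1)(W), (1,1)(W), (5,0)(W) — all W, so L
(6,2): →(2,2)(W), (1,2)(W), (6,0)(W), (5,1)(W) — all W, so L
(6,5): →(2,5)(W), (1,5)(W), (6,3)(W), (5,4)(W) — all W, so L
(7,1): →(3,1)(W), (2,1)(W), (6,0)(W) — all W, so L
(7,4): →(3,4)(W), (2,4)(W), (7,2)(W), (6,3)(W) — all W, so L
(7,5): →(3,5)(W), (2,5)(W), (7,3)(W), (6,4)(W) — all W, so L
(7,8): →(3,8)(W), (2,8)(W), (7,6)(W), (6,7)(W) — all W, so L
(8,1): →(4,1)(W), (3,1)(W), (7,0)(W) — all W, so L
(8,4): →(4,4)(W), (3,4)(W), (8,2)(W), (7,3)(W) — all W, so L
(8,7): →(4,7)(W), (3,7)(W), (8,5)(W), (7,6)(W) — all W, so L
(8,8): →(4,8)(W), (3,8)(W), (8,6)(W), (7,7)(W) — all W, so L
Every other cell has at least one move into one of the L cells above, so it is W.
L cells per row: a=0: 5, a=1: 5, a=2: 4, a=3: 3, a=4: 3, a=5: 2, a=6: 3, a=7: 4, a=8: 4; total 33.

33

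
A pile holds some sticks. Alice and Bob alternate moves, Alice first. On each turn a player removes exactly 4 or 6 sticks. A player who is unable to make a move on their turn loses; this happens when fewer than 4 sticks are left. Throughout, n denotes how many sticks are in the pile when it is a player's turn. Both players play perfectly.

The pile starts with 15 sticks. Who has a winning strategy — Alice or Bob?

Alice wins.

Build the W/L table. Terminal = L. A non-terminal position is W if it has a move to some L; otherwise it is L.
n=0: no move → L
n=1: no move → L
n=2: no move → L
n=3: no move → L
n=4: W (go to 0, an L position)
n=5: W (go to 1, an L position)
n=6: W (go to 2, an L position)
n=7: W (go to 3, an L position)
n=8: W (go to 2, an L position)
n=9: W (go to 3, an L position)
n=10: L (options 6(W), 4(W) are all W)
n=11: L (options 7(W), 5(W) are all W)
n=12: L (options 8(W), 6(W) are all W)
n=13: L (options 9(W), 7(W) are all W)
n=14: W (go to 10, an L position)
n=15: W (go to 11, an L position)
From 15 Alice can remove 4, leaving 11, reaching an L position.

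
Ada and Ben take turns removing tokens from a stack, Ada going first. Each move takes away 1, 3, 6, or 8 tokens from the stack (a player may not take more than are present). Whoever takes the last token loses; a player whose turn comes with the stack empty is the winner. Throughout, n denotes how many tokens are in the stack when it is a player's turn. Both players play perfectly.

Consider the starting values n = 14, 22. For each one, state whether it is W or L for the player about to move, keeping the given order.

14: L, 22: W

Label each position W (a win for the player to move) or L (a loss). A position with no legal move is W; any other position is W exactly when some move reaches an L, and L when every move reaches a W.
n=0: no move; the opponent has just taken the last token and therefore loses → W
n=1: L (sole option 0(W) is W)
n=2: W (go to 1, an L position)
n=3: L (options 2(W), 0(W) are all W)
n=4: W (go to 3, an L position)
n=5: L (options 4(W), 2(W) are all W)
n=6: W (go to 5, an L position)
n=7: W (go to 1, an L position)
n=8: W (go to 5, an L position)
n=9: W (go to 3, an L position)
n=10: L (options 9(W), 7(W), 4(W), 2(W) are all W)
n=11: W (go to 10, an L position)
n=12: L (options 11(W), 9(W), 6(W), 4(W) are all W)
n=13: W (go to 12, an L position)
n=14: L (options 13(W), 11(W), 8(W), 6(W) are all W)
n=15: W (go to 14, an L position)
n=16: W (go to 10, an L position)
n=17: W (go to 14, an L position)
n=18: W (go to 12, an L position)
n=19: L (options 18(W), 16(W), 13(W), 11(W) are all W)
n=20: W (go to 19, an L position)
n=21: L (options 20(W), 18(W), 15(W), 13(W) are all W)
n=22: W (go to 21, an L position)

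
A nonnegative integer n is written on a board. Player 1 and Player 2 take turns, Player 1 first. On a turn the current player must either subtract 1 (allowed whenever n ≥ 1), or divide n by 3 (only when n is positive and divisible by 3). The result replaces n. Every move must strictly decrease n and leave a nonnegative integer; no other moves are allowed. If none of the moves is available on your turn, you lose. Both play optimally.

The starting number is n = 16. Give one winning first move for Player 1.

Classify positions by backward induction: terminal positions (no move available) are L. From any other position, the mover wins iff some move reaches an L.
n=0: no move → L
n=1: reaches L-position 0 → W
n=2: only reaches 1(W), which is W → L
n=3: reaches L-position 2 → W
n=4: only reaches 3(W), which is W → L
n=5: reaches L-position 4 → W
n=6: reaches L-position 2 → W
n=7: only reaches 6(W), which is W → L
n=8: reaches L-position 7 → W
n=9: only reaches 3(W), 8(W), all W → L
n=10: reaches L-position 9 → W
n=11: only reaches 10(W), which is W → L
n=12: reaches L-position 4 → W
n=13: only reaches 12(W), which is W → L
n=14: reaches L-position 13 → W
n=15: only reaches 5(W), 14(W), all W → L
n=16: reaches L-position 15 → W
From 16, the L positions reachable in one move are: 15.

Move to 15.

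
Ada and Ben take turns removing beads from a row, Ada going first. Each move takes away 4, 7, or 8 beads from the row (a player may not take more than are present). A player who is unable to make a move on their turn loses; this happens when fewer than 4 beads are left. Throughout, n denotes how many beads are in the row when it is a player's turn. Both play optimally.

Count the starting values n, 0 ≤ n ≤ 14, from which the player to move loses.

Label each position W (a win for the player to move) or L (a loss). A position with no legal move is L; any other position is W exactly when some move reaches an L, and L when every move reaches a W.
n=0: no move → L
n=1: no move → L
n=2: no move → L
n=3: no move → L
n=4: can move to 0, which is L ⇒ W
n=5: can move to 1, which is L ⇒ W
n=6: can move to 2, which is L ⇒ W
n=7: can move to 3, which is L ⇒ W
n=8: can move to 1, which is L ⇒ W
n=9: can move to 2, which is L ⇒ W
n=10: can move to 3, which is L ⇒ W
n=11: can move to 3, which is L ⇒ W
n=12: moves to 8(W), 5(W), 4(W); every one is W ⇒ L
n=13: moves to 9(W), 6(W), 5(W); every one is W ⇒ L
n=14: moves to 10(W), 7(W), 6(W); every one is W ⇒ L
L entries with 0 ≤ n ≤ 14: n = 0, 1, 2, 3, 12, 13, 14; that makes 7.

7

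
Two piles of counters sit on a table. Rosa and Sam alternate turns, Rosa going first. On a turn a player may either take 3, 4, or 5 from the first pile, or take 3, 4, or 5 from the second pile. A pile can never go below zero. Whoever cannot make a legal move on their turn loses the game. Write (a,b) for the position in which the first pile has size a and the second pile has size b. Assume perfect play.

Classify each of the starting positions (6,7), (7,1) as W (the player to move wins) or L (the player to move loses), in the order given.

Label each position W (a win for the player to move) or L (a loss). A position with no legal move is L; any other position is W exactly when some move reaches an L, and L when every move reaches a W.
No move ever increases a pile, so every position that can arise here has a ≤ 7 and b ≤ 7; it is enough to label the cells with 0 ≤ a ≤ 7 and 0 ≤ b ≤ 7.
Every move lowers a or b (never raises either), so fill the grid row by row in increasing a, and left to right within a row: each cell's successors are then already labelled.
      b=0  b=1  b=2  b=3  b=4  b=5  b=6  b=7
a=0:    L    L    L    W    W    W    W    W
a=1:    L    L    L    W    W    W    W    W
a=2:    L    L    L    W    W    W    W    W
a=3:    W    W    W    L    L    L    W    W
a=4:    W    W    W    L    L    L    W    W
a=5:    W    W    W    L    L    L    W    W
a=6:    W    W    W    W    W    W    L    L
a=7:    W    W    W    W    W    W    L    L
Cells with no legal move (terminal, hence L): (0,0), (0,1), (0,2), (1,0), (1,1), (1,2), (2,0), (2,1), (2,2).
The remaining L cells, each justified by listing all of its moves:
(3,3): →(0,3)(W), (3,0)(W) — all W, so L
(3,4): →(0,4)(W), (3,1)(W), (3,0)(W) — all W, so L
(3,5): →(0,5)(W), (3,2)(W), (3,1)(W), (3,0)(W) — all W, so L
(4,3): →(1,3)(W), (0,3)(W), (4,0)(W) — all W, so L
(4,4): →(1,4)(W), (0,4)(W), (4,1)(W), (4,0)(W) — all W, so L
(4,5): →(1,5)(W), (0,5)(W), (4,2)(W), (4,1)(W), (4,0)(W) — all W, so L
(5,3): →(2,3)(W), (1,3)(W), (0,3)(W), (5,0)(W) — all W, so L
(5,4): →(2,4)(W), (1,4)(W), (0,4)(W), (5,1)(W), (5,0)(W) — all W, so L
(5,5): →(2,5)(W), (1,5)(W), (0,5)(W), (5,2)(W), (5,1)(W), (5,0)(W) — all W, so L
(6,6): →(3,6)(W), (2,6)(W), (1,6)(W), (6,3)(W), (6,2)(W), (6,1)(W) — all W, so L
(6,7): →(3,7)(W), (2,7)(W), (1,7)(W), (6,4)(W), (6,3)(W), (6,2)(W) — all W, so L
(7,6): →(4,6)(W), (3,6)(W), (2,6)(W), (7,3)(W), (7,2)(W), (7,1)(W) — all W, so L
(7,7): →(4,7)(W), (3,7)(W), (2,7)(W), (7,4)(W), (7,3)(W), (7,2)(W) — all W, so L
Every other cell has at least one move into one of the L cells above, so it is W.
(6,7): one of the L cells justified above, so L
(7,1): the move to (2,1) reaches an L cell, so W

(6,7): L, (7,1): W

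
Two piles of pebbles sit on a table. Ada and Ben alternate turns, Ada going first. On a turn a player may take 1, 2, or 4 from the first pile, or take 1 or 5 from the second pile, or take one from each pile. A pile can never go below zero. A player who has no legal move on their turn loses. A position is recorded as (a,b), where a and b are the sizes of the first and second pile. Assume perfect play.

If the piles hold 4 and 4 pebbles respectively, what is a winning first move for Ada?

Use the standard recursion: the mover loses at a terminal position; elsewhere, the mover wins exactly when some move hands the opponent an L position.
No move ever increases a pile, so every position that can arise here has a ≤ 4 and b ≤ 4; it is enough to label the cells with 0 ≤ a ≤ 4 and 0 ≤ b ≤ 4.
Every move lowers a or b (never raises either), so fill the grid row by row in increasing a, and left to right within a row: each cell's successors are then already labelled.
      b=0  b=1  b=2  b=3  b=4
a=0:    L    W    L    W    L
a=1:    W    W    W    W    W
a=2:    W    L    W    L    W
a=3:    L    W    W    W    W
a=4:    W    W    W    W    W
Cells with no legal move (terminal, hence L): (0,0).
The remaining L cells, each justified by listing all of its moves:
(0,2): only reaches (0,1)(W), which is W → L
(0,4): only reaches (0,3)(W), which is W → L
(2,1): only reaches (1,1)(W), (0,1)(W), (2,0)(W), (1,0)(W), all W → L
(2,3): only reaches (1,3)(W), (0,3)(W), (2,2)(W), (1,2)(W), all W → L
(3,0): only reaches (2,0)(W), (1,0)(W), all W → L
Every other cell has at least one move into one of the L cells above, so it is W.
From (4,4), the L positions reachable in one move are: (0,4).

Move to (0,4).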